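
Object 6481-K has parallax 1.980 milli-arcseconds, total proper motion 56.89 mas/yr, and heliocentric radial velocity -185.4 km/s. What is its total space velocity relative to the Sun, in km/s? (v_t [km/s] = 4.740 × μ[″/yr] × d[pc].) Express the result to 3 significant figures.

d = 1/p = 1/0.001980″ = 505.05 pc.
μ = 56.89 mas/yr = 0.05689 ″/yr.
v_t = 4.740 μ d = 4.740 × 0.05689 × 505.05 = 136.19 km/s.
v = √(v_r² + v_t²) = √((-185.4)² + 136.19²) = √52920.9 = 230.05 km/s.

230 km/s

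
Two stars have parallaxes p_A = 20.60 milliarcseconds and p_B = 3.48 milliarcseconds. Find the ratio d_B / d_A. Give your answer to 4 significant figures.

Since d = 1/p, d_B/d_A = p_A/p_B.
= 20.60 / 3.48 = 5.9195.

5.920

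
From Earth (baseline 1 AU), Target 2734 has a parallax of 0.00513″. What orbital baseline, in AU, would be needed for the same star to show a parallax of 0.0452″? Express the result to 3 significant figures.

8.81 AU

Parallax scales linearly with baseline: p ∝ B, so B = p_target / p_Earth × 1 AU.
B = 0.0452 / 0.00513 = 8.8109 AU.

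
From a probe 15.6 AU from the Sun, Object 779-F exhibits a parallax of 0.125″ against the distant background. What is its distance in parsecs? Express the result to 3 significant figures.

125 pc

With baseline B (in AU) and parallax p (in arcsec), d = B/p parsecs.
d = 15.6 / 0.125 = 124.8 pc.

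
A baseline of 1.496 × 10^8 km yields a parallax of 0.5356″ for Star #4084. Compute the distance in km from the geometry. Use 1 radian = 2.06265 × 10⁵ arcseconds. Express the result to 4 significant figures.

θ = 0.5356″ = 0.5356/206265 = 2.5967 × 10^-6 rad.
d = B/θ = (1.496 × 10^8) / (2.5967 × 10^-6) = 5.7612 × 10^13 km.

5.761 × 10^13 km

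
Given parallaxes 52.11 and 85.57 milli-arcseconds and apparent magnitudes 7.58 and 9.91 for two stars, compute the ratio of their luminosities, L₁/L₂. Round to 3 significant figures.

d₁ = 1/p₁ = 1/0.05211″ = 19.19 pc; d₂ = 1/p₂ = 1/0.08557″ = 11.686 pc.
M₁ = m₁ − 5 log₁₀ d₁ + 5 = 7.58 − 6.4154 + 5 = 6.1646.
M₂ = 9.91 − 5.3383 + 5 = 9.5717.
L₁/L₂ = 10^(0.4(M₂ − M₁)) = 10^(0.4 × 3.4071) = 10^1.36284 = 23.059.

L₁/L₂ = 23.1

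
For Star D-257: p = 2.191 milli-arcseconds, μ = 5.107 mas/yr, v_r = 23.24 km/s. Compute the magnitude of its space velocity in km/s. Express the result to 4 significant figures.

25.73 km/s

d = 1/p = 1/0.002191″ = 456.41 pc.
μ = 5.107 mas/yr = 0.005107 ″/yr.
v_t = 4.740 μ d = 4.740 × 0.005107 × 456.41 = 11.048 km/s.
v = √(v_r² + v_t²) = √(23.24² + 11.048²) = √662.156 = 25.732 km/s.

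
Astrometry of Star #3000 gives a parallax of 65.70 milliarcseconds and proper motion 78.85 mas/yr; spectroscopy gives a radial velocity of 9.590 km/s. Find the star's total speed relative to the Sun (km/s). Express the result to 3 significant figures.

d = 1/p = 1/0.06570″ = 15.221 pc.
μ = 78.85 mas/yr = 0.07885 ″/yr.
v_t = 4.740 μ d = 4.740 × 0.07885 × 15.221 = 5.6888 km/s.
v = √(v_r² + v_t²) = √(9.590² + 5.6888²) = √124.331 = 11.15 km/s.

11.2 km/s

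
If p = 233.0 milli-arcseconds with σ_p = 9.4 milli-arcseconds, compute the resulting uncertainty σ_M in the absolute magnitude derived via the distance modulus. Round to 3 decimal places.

M = m − 5 log₁₀ d + 5 = m + 5 log₁₀ p + 5, so ∂M/∂p = 5/(p ln 10).
σ_M = (5/ln 10) · (σ_p/p) = 2.1715 × 9.4/233.0 = 2.1715 × 0.040343 = 0.087605.

σ_M = 0.088 mag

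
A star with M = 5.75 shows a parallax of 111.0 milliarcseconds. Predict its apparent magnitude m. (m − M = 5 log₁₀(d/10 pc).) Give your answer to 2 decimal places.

m = 5.52

d = 1/p = 1/0.1110″ = 9.009 pc.
m − M = 5 log₁₀ d − 5 = 5 log₁₀(9.009) − 5 = 4.7734 − 5 = -0.2266.
m = M + (m − M) = 5.75 + (-0.2266) = 5.52.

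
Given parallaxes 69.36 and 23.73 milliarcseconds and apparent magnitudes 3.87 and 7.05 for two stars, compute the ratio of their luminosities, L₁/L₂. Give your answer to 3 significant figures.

d₁ = 1/p₁ = 1/0.06936″ = 14.418 pc; d₂ = 1/p₂ = 1/0.02373″ = 42.141 pc.
M₁ = m₁ − 5 log₁₀ d₁ + 5 = 3.87 − 5.7945 + 5 = 3.0755.
M₂ = 7.05 − 8.1235 + 5 = 3.9265.
L₁/L₂ = 10^(0.4(M₂ − M₁)) = 10^(0.4 × 0.8510) = 10^0.34040 = 2.1898.

L₁/L₂ = 2.19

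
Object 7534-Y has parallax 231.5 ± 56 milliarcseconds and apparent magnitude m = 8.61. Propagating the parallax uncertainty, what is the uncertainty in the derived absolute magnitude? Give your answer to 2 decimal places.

M = m − 5 log₁₀ d + 5 = m + 5 log₁₀ p + 5, so ∂M/∂p = 5/(p ln 10).
σ_M = (5/ln 10) · (σ_p/p) = 2.1715 × 56/231.5 = 2.1715 × 0.2419 = 0.52529.

σ_M = 0.53 mag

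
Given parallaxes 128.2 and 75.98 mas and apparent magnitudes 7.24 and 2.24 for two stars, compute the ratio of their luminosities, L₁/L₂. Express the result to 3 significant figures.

L₁/L₂ = 0.00351

d₁ = 1/p₁ = 1/0.1282″ = 7.8003 pc; d₂ = 1/p₂ = 1/0.07598″ = 13.161 pc.
M₁ = m₁ − 5 log₁₀ d₁ + 5 = 7.24 − 4.4606 + 5 = 7.7794.
M₂ = 2.24 − 5.5964 + 5 = 1.6436.
L₁/L₂ = 10^(0.4(M₂ − M₁)) = 10^(0.4 × (-6.1358)) = 10^(-2.45432) = 0.003513.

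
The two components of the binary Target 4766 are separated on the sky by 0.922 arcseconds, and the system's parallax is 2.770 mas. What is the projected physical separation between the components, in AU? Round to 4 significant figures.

d = 1/p = 1/0.002770″ = 361.01 pc.
At distance d (pc), an angle of θ arcsec spans θ·d AU: s = 0.922 × 361.01 = 332.85 AU.

332.9 AU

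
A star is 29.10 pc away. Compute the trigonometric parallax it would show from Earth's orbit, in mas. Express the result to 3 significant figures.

34.4 mas

p = 1/d = 1/29.1 = 0.034364 arcsec.
= 0.034364 × 1000 = 34.364 mas.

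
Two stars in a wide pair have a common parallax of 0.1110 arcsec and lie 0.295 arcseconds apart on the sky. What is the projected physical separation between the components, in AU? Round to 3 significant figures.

2.66 AU

d = 1/p = 1/0.1110″ = 9.009 pc.
At distance d (pc), an angle of θ arcsec spans θ·d AU: s = 0.295 × 9.009 = 2.6577 AU.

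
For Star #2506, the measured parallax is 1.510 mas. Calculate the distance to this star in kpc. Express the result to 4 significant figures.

0.6623 kpc

p = 1.510 mas = 0.001510 arcsec.
d = 1/p = 1/0.001510 = 662.25 pc.
= 0.66225 kpc.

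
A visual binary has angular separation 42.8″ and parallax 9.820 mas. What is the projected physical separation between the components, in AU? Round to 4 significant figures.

4358 AU

d = 1/p = 1/0.009820″ = 101.83 pc.
At distance d (pc), an angle of θ arcsec spans θ·d AU: s = 42.8 × 101.83 = 4358.3 AU.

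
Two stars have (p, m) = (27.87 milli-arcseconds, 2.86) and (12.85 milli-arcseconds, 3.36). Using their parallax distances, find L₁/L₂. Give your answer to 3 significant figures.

d₁ = 1/p₁ = 1/0.02787″ = 35.881 pc; d₂ = 1/p₂ = 1/0.01285″ = 77.821 pc.
M₁ = m₁ − 5 log₁₀ d₁ + 5 = 2.86 − 7.7743 + 5 = 0.0857.
M₂ = 3.36 − 9.4555 + 5 = -1.0955.
L₁/L₂ = 10^(0.4(M₂ − M₁)) = 10^(0.4 × (-1.1812)) = 10^(-0.47248) = 0.33691.

L₁/L₂ = 0.337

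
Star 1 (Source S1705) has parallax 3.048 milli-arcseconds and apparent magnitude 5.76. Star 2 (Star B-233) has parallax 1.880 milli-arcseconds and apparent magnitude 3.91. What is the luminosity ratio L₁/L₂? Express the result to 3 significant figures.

d₁ = 1/p₁ = 1/0.003048″ = 328.08 pc; d₂ = 1/p₂ = 1/0.001880″ = 531.91 pc.
M₁ = m₁ − 5 log₁₀ d₁ + 5 = 5.76 − 12.5799 + 5 = -1.8199.
M₂ = 3.91 − 13.6292 + 5 = -4.7192.
L₁/L₂ = 10^(0.4(M₂ − M₁)) = 10^(0.4 × (-2.8993)) = 10^(-1.15972) = 0.069228.

L₁/L₂ = 0.0692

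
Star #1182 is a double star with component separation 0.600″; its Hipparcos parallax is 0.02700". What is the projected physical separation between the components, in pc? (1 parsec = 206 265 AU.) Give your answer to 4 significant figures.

d = 1/p = 1/0.02700″ = 37.037 pc.
At distance d (pc), an angle of θ arcsec spans θ·d AU: s = 0.600 × 37.037 = 22.222 AU.
= 22.222 / 206265 = 0.00010774 pc.

0.0001077 pc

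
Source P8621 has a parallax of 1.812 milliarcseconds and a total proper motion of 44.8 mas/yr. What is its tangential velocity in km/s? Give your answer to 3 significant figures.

117 km/s

d = 1/p = 1/0.001812″ = 551.88 pc.
μ = 44.8 mas/yr = 0.0448 ″/yr.
v_t = 4.74 × μ × d = 4.74 × 0.0448 × 551.88 = 117.19 km/s.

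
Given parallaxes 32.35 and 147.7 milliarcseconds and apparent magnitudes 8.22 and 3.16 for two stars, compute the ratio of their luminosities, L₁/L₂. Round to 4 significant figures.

d₁ = 1/p₁ = 1/0.03235″ = 30.912 pc; d₂ = 1/p₂ = 1/0.1477″ = 6.7705 pc.
M₁ = m₁ − 5 log₁₀ d₁ + 5 = 8.22 − 7.4506 + 5 = 5.7694.
M₂ = 3.16 − 4.1531 + 5 = 4.0069.
L₁/L₂ = 10^(0.4(M₂ − M₁)) = 10^(0.4 × (-1.7625)) = 10^(-0.70500) = 0.19724.

L₁/L₂ = 0.1972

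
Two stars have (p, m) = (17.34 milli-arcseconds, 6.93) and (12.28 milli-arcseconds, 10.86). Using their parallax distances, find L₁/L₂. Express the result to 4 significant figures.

L₁/L₂ = 18.72

d₁ = 1/p₁ = 1/0.01734″ = 57.67 pc; d₂ = 1/p₂ = 1/0.01228″ = 81.433 pc.
M₁ = m₁ − 5 log₁₀ d₁ + 5 = 6.93 − 8.8047 + 5 = 3.1253.
M₂ = 10.86 − 9.5540 + 5 = 6.3060.
L₁/L₂ = 10^(0.4(M₂ − M₁)) = 10^(0.4 × 3.1807) = 10^1.27228 = 18.719.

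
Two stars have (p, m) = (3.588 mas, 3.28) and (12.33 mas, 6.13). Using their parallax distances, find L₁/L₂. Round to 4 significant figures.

L₁/L₂ = 163.0

d₁ = 1/p₁ = 1/0.003588″ = 278.71 pc; d₂ = 1/p₂ = 1/0.01233″ = 81.103 pc.
M₁ = m₁ − 5 log₁₀ d₁ + 5 = 3.28 − 12.2258 + 5 = -3.9458.
M₂ = 6.13 − 9.5452 + 5 = 1.5848.
L₁/L₂ = 10^(0.4(M₂ − M₁)) = 10^(0.4 × 5.5306) = 10^2.21224 = 163.02.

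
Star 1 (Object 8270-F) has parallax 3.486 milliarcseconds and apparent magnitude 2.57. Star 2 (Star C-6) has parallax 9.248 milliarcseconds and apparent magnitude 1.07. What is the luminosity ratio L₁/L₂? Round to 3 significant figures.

d₁ = 1/p₁ = 1/0.003486″ = 286.86 pc; d₂ = 1/p₂ = 1/0.009248″ = 108.13 pc.
M₁ = m₁ − 5 log₁₀ d₁ + 5 = 2.57 − 12.2883 + 5 = -4.7183.
M₂ = 1.07 − 10.1697 + 5 = -4.0997.
L₁/L₂ = 10^(0.4(M₂ − M₁)) = 10^(0.4 × 0.6186) = 10^0.24744 = 1.7678.

L₁/L₂ = 1.77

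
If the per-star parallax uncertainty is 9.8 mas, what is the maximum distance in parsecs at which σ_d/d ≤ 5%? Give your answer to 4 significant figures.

σ_d/d = σ_p/p, so the condition is σ_p/p ≤ 0.05, i.e. p ≥ σ_p/0.05.
p_min = 9.8/0.05 = 196 mas = 0.196 arcsec.
d_max = 1/p_min = 1/0.196 = 5.102 pc.

5.102 pc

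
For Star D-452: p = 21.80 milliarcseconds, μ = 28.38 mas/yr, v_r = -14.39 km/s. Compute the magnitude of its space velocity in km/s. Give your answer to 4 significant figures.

15.66 km/s

d = 1/p = 1/0.02180″ = 45.872 pc.
μ = 28.38 mas/yr = 0.02838 ″/yr.
v_t = 4.740 μ d = 4.740 × 0.02838 × 45.872 = 6.1708 km/s.
v = √(v_r² + v_t²) = √((-14.39)² + 6.1708²) = √245.151 = 15.657 km/s.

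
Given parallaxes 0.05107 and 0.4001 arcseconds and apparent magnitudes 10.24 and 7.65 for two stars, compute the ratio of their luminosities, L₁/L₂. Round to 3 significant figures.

L₁/L₂ = 5.65

d₁ = 1/p₁ = 1/0.05107″ = 19.581 pc; d₂ = 1/p₂ = 1/0.4001″ = 2.4994 pc.
M₁ = m₁ − 5 log₁₀ d₁ + 5 = 10.24 − 6.4592 + 5 = 8.7808.
M₂ = 7.65 − 1.9892 + 5 = 10.6608.
L₁/L₂ = 10^(0.4(M₂ − M₁)) = 10^(0.4 × 1.8800) = 10^0.75200 = 5.6494.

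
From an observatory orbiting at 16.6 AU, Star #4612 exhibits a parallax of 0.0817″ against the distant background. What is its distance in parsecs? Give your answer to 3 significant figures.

203 pc

With baseline B (in AU) and parallax p (in arcsec), d = B/p parsecs.
d = 16.6 / 0.0817 = 203.18 pc.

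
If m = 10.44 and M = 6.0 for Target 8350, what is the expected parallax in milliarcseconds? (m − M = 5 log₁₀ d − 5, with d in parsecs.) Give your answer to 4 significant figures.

m − M = 10.44 − 6.0 = 4.44.
d = 10^((m−M)/5 + 1) = 10^1.888 = 77.268 pc.
p = 1/d = 1/77.268 = 0.012942 arcsec = 12.942 mas.

12.94 mas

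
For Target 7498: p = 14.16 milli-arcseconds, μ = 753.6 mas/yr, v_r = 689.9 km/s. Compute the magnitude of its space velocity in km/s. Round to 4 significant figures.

734.6 km/s

d = 1/p = 1/0.01416″ = 70.621 pc.
μ = 753.6 mas/yr = 0.7536 ″/yr.
v_t = 4.740 μ d = 4.740 × 0.7536 × 70.621 = 252.26 km/s.
v = √(v_r² + v_t²) = √(689.9² + 252.26²) = √539597 = 734.57 km/s.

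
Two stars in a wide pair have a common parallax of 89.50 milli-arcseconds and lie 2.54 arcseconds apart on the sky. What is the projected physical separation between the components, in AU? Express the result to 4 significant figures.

d = 1/p = 1/0.08950″ = 11.173 pc.
At distance d (pc), an angle of θ arcsec spans θ·d AU: s = 2.54 × 11.173 = 28.379 AU.

28.38 AU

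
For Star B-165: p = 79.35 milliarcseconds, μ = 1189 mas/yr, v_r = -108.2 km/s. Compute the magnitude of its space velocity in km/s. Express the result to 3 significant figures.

129 km/s

d = 1/p = 1/0.07935″ = 12.602 pc.
μ = 1189 mas/yr = 1.189 ″/yr.
v_t = 4.740 μ d = 4.740 × 1.189 × 12.602 = 71.023 km/s.
v = √(v_r² + v_t²) = √((-108.2)² + 71.023²) = √16751.5 = 129.43 km/s.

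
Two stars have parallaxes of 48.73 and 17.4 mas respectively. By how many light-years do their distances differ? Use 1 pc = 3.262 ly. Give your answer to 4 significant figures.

120.5 ly

d_A = 1/0.04873″ = 20.521 pc; d_B = 1/0.01740″ = 57.471 pc.
|d_B − d_A| = |57.471 − 20.521| = 36.95 pc = 36.95 × 3.262 ly = 120.53 ly.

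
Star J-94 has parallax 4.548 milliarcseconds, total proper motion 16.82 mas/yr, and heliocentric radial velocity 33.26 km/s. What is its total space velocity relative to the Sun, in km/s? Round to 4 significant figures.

d = 1/p = 1/0.004548″ = 219.88 pc.
μ = 16.82 mas/yr = 0.01682 ″/yr.
v_t = 4.740 μ d = 4.740 × 0.01682 × 219.88 = 17.53 km/s.
v = √(v_r² + v_t²) = √(33.26² + 17.53²) = √1413.53 = 37.597 km/s.

37.60 km/s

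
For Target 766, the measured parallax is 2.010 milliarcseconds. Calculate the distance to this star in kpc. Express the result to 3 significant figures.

p = 2.010 milliarcseconds = 0.002010 arcsec.
d = 1/p = 1/0.002010 = 497.51 pc.
= 0.49751 kpc.

0.498 kpc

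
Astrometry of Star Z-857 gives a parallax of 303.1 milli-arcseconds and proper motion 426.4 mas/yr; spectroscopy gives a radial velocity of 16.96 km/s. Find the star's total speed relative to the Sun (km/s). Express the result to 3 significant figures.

d = 1/p = 1/0.3031″ = 3.2992 pc.
μ = 426.4 mas/yr = 0.4264 ″/yr.
v_t = 4.740 μ d = 4.740 × 0.4264 × 3.2992 = 6.6681 km/s.
v = √(v_r² + v_t²) = √(16.96² + 6.6681²) = √332.105 = 18.224 km/s.

18.2 km/s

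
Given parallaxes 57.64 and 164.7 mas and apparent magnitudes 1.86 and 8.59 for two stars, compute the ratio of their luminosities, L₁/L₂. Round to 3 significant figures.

d₁ = 1/p₁ = 1/0.05764″ = 17.349 pc; d₂ = 1/p₂ = 1/0.1647″ = 6.0716 pc.
M₁ = m₁ − 5 log₁₀ d₁ + 5 = 1.86 − 6.1964 + 5 = 0.6636.
M₂ = 8.59 − 3.9165 + 5 = 9.6735.
L₁/L₂ = 10^(0.4(M₂ − M₁)) = 10^(0.4 × 9.0099) = 10^3.60396 = 4017.5.

L₁/L₂ = 4020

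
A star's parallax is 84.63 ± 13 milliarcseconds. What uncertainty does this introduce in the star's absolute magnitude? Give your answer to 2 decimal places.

M = m − 5 log₁₀ d + 5 = m + 5 log₁₀ p + 5, so ∂M/∂p = 5/(p ln 10).
σ_M = (5/ln 10) · (σ_p/p) = 2.1715 × 13/84.63 = 2.1715 × 0.15361 = 0.33356.

σ_M = 0.33 mag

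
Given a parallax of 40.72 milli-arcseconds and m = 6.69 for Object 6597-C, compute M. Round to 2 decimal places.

M = 4.74

d = 1/p = 1/0.04072″ = 24.558 pc.
m − M = 5 log₁₀(24.558) − 5 = 6.9510 − 5 = 1.9510.
M = m − (m − M) = 6.69 − 1.9510 = 4.74.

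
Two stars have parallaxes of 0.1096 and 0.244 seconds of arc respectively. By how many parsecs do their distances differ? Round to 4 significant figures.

5.026 pc

d_A = 1/0.1096″ = 9.1241 pc; d_B = 1/0.2440″ = 4.0984 pc.
|d_B − d_A| = |4.0984 − 9.1241| = 5.0257 pc.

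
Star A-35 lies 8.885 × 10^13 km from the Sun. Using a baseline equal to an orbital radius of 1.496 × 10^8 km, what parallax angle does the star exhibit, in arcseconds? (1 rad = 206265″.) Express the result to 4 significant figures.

θ ≈ B/d = (1.496 × 10^8) / (8.885 × 10^13) = 1.6837 × 10^-6 rad.
In arcseconds: 1.6837 × 10^-6 × 206265 = 0.34729″.

0.3473 arcsec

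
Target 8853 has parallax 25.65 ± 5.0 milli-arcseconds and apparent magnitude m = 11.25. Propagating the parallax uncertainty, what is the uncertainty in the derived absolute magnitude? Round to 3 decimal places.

σ_M = 0.423 mag

M = m − 5 log₁₀ d + 5 = m + 5 log₁₀ p + 5, so ∂M/∂p = 5/(p ln 10).
σ_M = (5/ln 10) · (σ_p/p) = 2.1715 × 5.0/25.65 = 2.1715 × 0.19493 = 0.42329.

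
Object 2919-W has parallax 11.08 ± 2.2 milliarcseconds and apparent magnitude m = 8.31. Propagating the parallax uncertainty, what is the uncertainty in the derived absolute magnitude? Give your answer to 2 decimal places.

σ_M = 0.43 mag

M = m − 5 log₁₀ d + 5 = m + 5 log₁₀ p + 5, so ∂M/∂p = 5/(p ln 10).
σ_M = (5/ln 10) · (σ_p/p) = 2.1715 × 2.2/11.08 = 2.1715 × 0.19856 = 0.43117.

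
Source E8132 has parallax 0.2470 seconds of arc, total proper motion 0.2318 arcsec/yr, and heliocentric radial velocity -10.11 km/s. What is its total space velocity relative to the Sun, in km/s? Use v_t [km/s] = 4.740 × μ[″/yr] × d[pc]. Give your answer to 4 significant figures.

d = 1/p = 1/0.2470″ = 4.0486 pc.
v_t = 4.740 μ d = 4.740 × 0.2318 × 4.0486 = 4.4483 km/s.
v = √(v_r² + v_t²) = √((-10.11)² + 4.4483²) = √121.999 = 11.045 km/s.

11.05 km/s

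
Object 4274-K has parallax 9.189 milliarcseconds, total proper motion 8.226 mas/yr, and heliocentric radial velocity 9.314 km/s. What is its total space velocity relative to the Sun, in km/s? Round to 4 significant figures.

10.24 km/s

d = 1/p = 1/0.009189″ = 108.83 pc.
μ = 8.226 mas/yr = 0.008226 ″/yr.
v_t = 4.740 μ d = 4.740 × 0.008226 × 108.83 = 4.2434 km/s.
v = √(v_r² + v_t²) = √(9.314² + 4.2434²) = √104.757 = 10.235 km/s.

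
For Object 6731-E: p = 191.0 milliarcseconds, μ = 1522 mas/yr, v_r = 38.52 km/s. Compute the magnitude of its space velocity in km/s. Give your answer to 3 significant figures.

53.9 km/s

d = 1/p = 1/0.1910″ = 5.2356 pc.
μ = 1522 mas/yr = 1.522 ″/yr.
v_t = 4.740 μ d = 4.740 × 1.522 × 5.2356 = 37.771 km/s.
v = √(v_r² + v_t²) = √(38.52² + 37.771²) = √2910.44 = 53.948 km/s.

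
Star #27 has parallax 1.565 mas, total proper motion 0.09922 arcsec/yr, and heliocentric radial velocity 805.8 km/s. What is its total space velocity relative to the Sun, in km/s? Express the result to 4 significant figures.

860.0 km/s

d = 1/p = 1/0.001565″ = 638.98 pc.
v_t = 4.740 μ d = 4.740 × 0.09922 × 638.98 = 300.51 km/s.
v = √(v_r² + v_t²) = √(805.8² + 300.51²) = √739620 = 860.01 km/s.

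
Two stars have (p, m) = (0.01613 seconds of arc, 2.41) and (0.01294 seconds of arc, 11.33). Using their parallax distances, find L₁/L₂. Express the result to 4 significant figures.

L₁/L₂ = 2380

d₁ = 1/p₁ = 1/0.01613″ = 61.996 pc; d₂ = 1/p₂ = 1/0.01294″ = 77.28 pc.
M₁ = m₁ − 5 log₁₀ d₁ + 5 = 2.41 − 8.9618 + 5 = -1.5518.
M₂ = 11.33 − 9.4403 + 5 = 6.8897.
L₁/L₂ = 10^(0.4(M₂ − M₁)) = 10^(0.4 × 8.4415) = 10^3.37660 = 2380.1.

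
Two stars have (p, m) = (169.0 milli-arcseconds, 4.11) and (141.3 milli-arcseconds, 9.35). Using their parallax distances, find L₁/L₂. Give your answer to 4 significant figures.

d₁ = 1/p₁ = 1/0.1690″ = 5.9172 pc; d₂ = 1/p₂ = 1/0.1413″ = 7.0771 pc.
M₁ = m₁ − 5 log₁₀ d₁ + 5 = 4.11 − 3.8606 + 5 = 5.2494.
M₂ = 9.35 − 4.2493 + 5 = 10.1007.
L₁/L₂ = 10^(0.4(M₂ − M₁)) = 10^(0.4 × 4.8513) = 10^1.94052 = 87.201.

L₁/L₂ = 87.20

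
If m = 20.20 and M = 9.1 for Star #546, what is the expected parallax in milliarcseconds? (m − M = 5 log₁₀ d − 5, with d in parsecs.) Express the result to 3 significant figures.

m − M = 20.20 − 9.1 = 11.10.
d = 10^((m−M)/5 + 1) = 10^3.220 = 1659.6 pc.
p = 1/d = 1/1659.6 = 0.00060255 arcsec = 0.60255 mas.

0.603 mas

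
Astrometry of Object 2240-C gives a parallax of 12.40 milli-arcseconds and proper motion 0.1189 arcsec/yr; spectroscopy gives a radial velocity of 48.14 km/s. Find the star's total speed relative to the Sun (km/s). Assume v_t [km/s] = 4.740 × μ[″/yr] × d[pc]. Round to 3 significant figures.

66.2 km/s

d = 1/p = 1/0.01240″ = 80.645 pc.
v_t = 4.740 μ d = 4.740 × 0.1189 × 80.645 = 45.45 km/s.
v = √(v_r² + v_t²) = √(48.14² + 45.45²) = √4383.16 = 66.205 km/s.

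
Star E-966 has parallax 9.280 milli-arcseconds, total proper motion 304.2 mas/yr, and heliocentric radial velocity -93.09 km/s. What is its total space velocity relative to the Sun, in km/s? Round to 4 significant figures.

181.1 km/s

d = 1/p = 1/0.009280″ = 107.76 pc.
μ = 304.2 mas/yr = 0.3042 ″/yr.
v_t = 4.740 μ d = 4.740 × 0.3042 × 107.76 = 155.38 km/s.
v = √(v_r² + v_t²) = √((-93.09)² + 155.38²) = √32808.7 = 181.13 km/s.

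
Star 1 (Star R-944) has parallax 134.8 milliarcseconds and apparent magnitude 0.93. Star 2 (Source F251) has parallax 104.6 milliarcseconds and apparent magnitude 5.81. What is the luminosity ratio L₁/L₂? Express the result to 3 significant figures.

L₁/L₂ = 53.9

d₁ = 1/p₁ = 1/0.1348″ = 7.4184 pc; d₂ = 1/p₂ = 1/0.1046″ = 9.5602 pc.
M₁ = m₁ − 5 log₁₀ d₁ + 5 = 0.93 − 4.3516 + 5 = 1.5784.
M₂ = 5.81 − 4.9023 + 5 = 5.9077.
L₁/L₂ = 10^(0.4(M₂ − M₁)) = 10^(0.4 × 4.3293) = 10^1.73172 = 53.916.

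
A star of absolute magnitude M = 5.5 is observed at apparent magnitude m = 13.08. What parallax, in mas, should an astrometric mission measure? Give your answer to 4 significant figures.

m − M = 13.08 − 5.5 = 7.58.
d = 10^((m−M)/5 + 1) = 10^2.516 = 328.1 pc.
p = 1/d = 1/328.1 = 0.0030479 arcsec = 3.0479 mas.

3.048 mas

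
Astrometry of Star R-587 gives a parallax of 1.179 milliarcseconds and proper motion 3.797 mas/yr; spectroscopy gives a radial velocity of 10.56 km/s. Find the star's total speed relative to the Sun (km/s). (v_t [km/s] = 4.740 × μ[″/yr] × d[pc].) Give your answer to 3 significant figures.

18.6 km/s

d = 1/p = 1/0.001179″ = 848.18 pc.
μ = 3.797 mas/yr = 0.003797 ″/yr.
v_t = 4.740 μ d = 4.740 × 0.003797 × 848.18 = 15.265 km/s.
v = √(v_r² + v_t²) = √(10.56² + 15.265²) = √344.534 = 18.562 km/s.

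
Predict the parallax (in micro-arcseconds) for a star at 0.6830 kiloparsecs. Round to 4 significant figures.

d = 0.6830 kpc = 683 pc.
p = 1/d = 1/683 = 0.0014641 arcsec.
= 0.0014641 × 10⁶ = 1464.1 μas.

1464 μas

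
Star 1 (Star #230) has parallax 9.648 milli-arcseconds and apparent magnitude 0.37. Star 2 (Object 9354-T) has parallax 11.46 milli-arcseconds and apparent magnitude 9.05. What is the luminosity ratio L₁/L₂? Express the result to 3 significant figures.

d₁ = 1/p₁ = 1/0.009648″ = 103.65 pc; d₂ = 1/p₂ = 1/0.01146″ = 87.26 pc.
M₁ = m₁ − 5 log₁₀ d₁ + 5 = 0.37 − 10.0778 + 5 = -4.7078.
M₂ = 9.05 − 9.7041 + 5 = 4.3459.
L₁/L₂ = 10^(0.4(M₂ − M₁)) = 10^(0.4 × 9.0537) = 10^3.62148 = 4182.9.

L₁/L₂ = 4180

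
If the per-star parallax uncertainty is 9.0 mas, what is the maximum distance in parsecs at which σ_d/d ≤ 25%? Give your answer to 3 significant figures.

27.8 pc

σ_d/d = σ_p/p, so the condition is σ_p/p ≤ 0.25, i.e. p ≥ σ_p/0.25.
p_min = 9.0/0.25 = 36 mas = 0.036 arcsec.
d_max = 1/p_min = 1/0.036 = 27.778 pc.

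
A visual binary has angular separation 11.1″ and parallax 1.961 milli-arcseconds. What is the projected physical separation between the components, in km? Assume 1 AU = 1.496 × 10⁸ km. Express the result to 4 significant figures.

d = 1/p = 1/0.001961″ = 509.94 pc.
At distance d (pc), an angle of θ arcsec spans θ·d AU: s = 11.1 × 509.94 = 5660.3 AU.
= 5660.3 × 1.496 × 10⁸ km = 8.4678 × 10^11 km.

8.468 × 10^11 km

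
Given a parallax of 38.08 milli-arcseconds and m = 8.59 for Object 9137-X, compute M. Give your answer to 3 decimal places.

d = 1/p = 1/0.03808″ = 26.261 pc.
m − M = 5 log₁₀(26.261) − 5 = 7.0966 − 5 = 2.0966.
M = m − (m − M) = 8.59 − 2.0966 = 6.493.

M = 6.493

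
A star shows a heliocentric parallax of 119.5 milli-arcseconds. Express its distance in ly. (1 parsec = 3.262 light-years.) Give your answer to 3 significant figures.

p = 119.5 milli-arcseconds = 0.1195 arcsec.
d = 1/p = 1/0.1195 = 8.3682 pc.
In light-years: 8.3682 × 3.262 = 27.297 ly.

27.3 ly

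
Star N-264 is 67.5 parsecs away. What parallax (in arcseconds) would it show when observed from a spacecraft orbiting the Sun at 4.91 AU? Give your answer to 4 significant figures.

0.07274 arcsec

p (arcsec) = B (AU) / d (pc).
p = 4.91 / 67.5 = 0.072741 arcsec.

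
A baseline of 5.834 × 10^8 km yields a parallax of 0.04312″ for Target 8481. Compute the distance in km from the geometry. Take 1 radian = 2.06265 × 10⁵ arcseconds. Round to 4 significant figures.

θ = 0.04312″ = 0.04312/206265 = 2.0905 × 10^-7 rad.
d = B/θ = (5.834 × 10^8) / (2.0905 × 10^-7) = 2.7907 × 10^15 km.

2.791 × 10^15 km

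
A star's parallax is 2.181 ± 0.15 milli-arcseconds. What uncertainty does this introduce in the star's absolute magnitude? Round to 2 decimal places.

σ_M = 0.15 mag

M = m − 5 log₁₀ d + 5 = m + 5 log₁₀ p + 5, so ∂M/∂p = 5/(p ln 10).
σ_M = (5/ln 10) · (σ_p/p) = 2.1715 × 0.15/2.181 = 2.1715 × 0.068776 = 0.14935.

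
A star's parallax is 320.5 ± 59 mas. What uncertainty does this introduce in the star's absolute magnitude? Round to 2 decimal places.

σ_M = 0.40 mag

M = m − 5 log₁₀ d + 5 = m + 5 log₁₀ p + 5, so ∂M/∂p = 5/(p ln 10).
σ_M = (5/ln 10) · (σ_p/p) = 2.1715 × 59/320.5 = 2.1715 × 0.18409 = 0.39975.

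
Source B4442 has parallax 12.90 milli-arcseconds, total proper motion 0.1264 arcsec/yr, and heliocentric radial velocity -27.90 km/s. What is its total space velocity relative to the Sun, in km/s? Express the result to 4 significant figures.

d = 1/p = 1/0.01290″ = 77.519 pc.
v_t = 4.740 μ d = 4.740 × 0.1264 × 77.519 = 46.444 km/s.
v = √(v_r² + v_t²) = √((-27.90)² + 46.444²) = √2935.46 = 54.18 km/s.

54.18 km/s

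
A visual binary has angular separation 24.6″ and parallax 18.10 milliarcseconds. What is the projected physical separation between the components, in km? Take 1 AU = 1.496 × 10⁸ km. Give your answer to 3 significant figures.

2.03 × 10^11 km

d = 1/p = 1/0.01810″ = 55.249 pc.
At distance d (pc), an angle of θ arcsec spans θ·d AU: s = 24.6 × 55.249 = 1359.1 AU.
= 1359.1 × 1.496 × 10⁸ km = 2.0332 × 10^11 km.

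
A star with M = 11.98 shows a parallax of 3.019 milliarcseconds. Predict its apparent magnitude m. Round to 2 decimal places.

m = 19.58

d = 1/p = 1/0.003019″ = 331.24 pc.
m − M = 5 log₁₀ d − 5 = 5 log₁₀(331.24) − 5 = 12.6007 − 5 = 7.6007.
m = M + (m − M) = 11.98 + 7.6007 = 19.58.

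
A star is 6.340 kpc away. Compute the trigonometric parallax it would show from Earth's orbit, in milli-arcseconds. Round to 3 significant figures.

0.158 mas

d = 6.340 kpc = 6340 pc.
p = 1/d = 1/6340 = 0.00015773 arcsec.
= 0.00015773 × 1000 = 0.15773 mas.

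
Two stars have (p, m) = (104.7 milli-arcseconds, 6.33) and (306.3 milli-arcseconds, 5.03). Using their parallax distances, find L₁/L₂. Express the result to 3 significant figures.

d₁ = 1/p₁ = 1/0.1047″ = 9.5511 pc; d₂ = 1/p₂ = 1/0.3063″ = 3.2648 pc.
M₁ = m₁ − 5 log₁₀ d₁ + 5 = 6.33 − 4.9003 + 5 = 6.4297.
M₂ = 5.03 − 2.5693 + 5 = 7.4607.
L₁/L₂ = 10^(0.4(M₂ − M₁)) = 10^(0.4 × 1.0310) = 10^0.41240 = 2.5846.

L₁/L₂ = 2.58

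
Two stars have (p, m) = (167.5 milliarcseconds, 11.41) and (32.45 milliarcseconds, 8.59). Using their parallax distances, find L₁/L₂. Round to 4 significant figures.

L₁/L₂ = 0.002795

d₁ = 1/p₁ = 1/0.1675″ = 5.9701 pc; d₂ = 1/p₂ = 1/0.03245″ = 30.817 pc.
M₁ = m₁ − 5 log₁₀ d₁ + 5 = 11.41 − 3.8799 + 5 = 12.5301.
M₂ = 8.59 − 7.4440 + 5 = 6.1460.
L₁/L₂ = 10^(0.4(M₂ − M₁)) = 10^(0.4 × (-6.3841)) = 10^(-2.55364) = 0.0027949.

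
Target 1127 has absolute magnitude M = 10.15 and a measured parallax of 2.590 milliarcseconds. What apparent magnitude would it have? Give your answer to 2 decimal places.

d = 1/p = 1/0.002590″ = 386.1 pc.
m − M = 5 log₁₀ d − 5 = 5 log₁₀(386.1) − 5 = 12.9335 − 5 = 7.9335.
m = M + (m − M) = 10.15 + 7.9335 = 18.08.

m = 18.08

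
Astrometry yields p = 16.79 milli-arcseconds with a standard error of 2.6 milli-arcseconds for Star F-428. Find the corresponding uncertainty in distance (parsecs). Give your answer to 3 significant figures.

9.22 pc

d = 1/p, so σ_d = σ_p / p².
σ_d = 0.00260 / (0.01679)² = 0.00260 / 0.0002819 = 9.2231 pc.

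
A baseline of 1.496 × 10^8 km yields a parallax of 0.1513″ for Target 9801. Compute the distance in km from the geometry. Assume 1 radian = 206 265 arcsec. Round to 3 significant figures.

θ = 0.1513″ = 0.1513/206265 = 7.3352 × 10^-7 rad.
d = B/θ = (1.496 × 10^8) / (7.3352 × 10^-7) = 2.0395 × 10^14 km.

2.04 × 10^14 km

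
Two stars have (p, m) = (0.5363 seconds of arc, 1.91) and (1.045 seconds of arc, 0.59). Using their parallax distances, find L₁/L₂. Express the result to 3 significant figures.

L₁/L₂ = 1.13

d₁ = 1/p₁ = 1/0.5363″ = 1.8646 pc; d₂ = 1/p₂ = 1/1.045″ = 0.95694 pc.
M₁ = m₁ − 5 log₁₀ d₁ + 5 = 1.91 − 1.3529 + 5 = 5.5571.
M₂ = 0.59 − (-0.0956) + 5 = 5.6856.
L₁/L₂ = 10^(0.4(M₂ − M₁)) = 10^(0.4 × 0.1285) = 10^0.05140 = 1.1256.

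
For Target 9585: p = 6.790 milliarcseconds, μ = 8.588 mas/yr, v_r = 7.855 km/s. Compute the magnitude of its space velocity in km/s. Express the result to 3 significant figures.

d = 1/p = 1/0.006790″ = 147.28 pc.
μ = 8.588 mas/yr = 0.008588 ″/yr.
v_t = 4.740 μ d = 4.740 × 0.008588 × 147.28 = 5.9953 km/s.
v = √(v_r² + v_t²) = √(7.855² + 5.9953²) = √97.6446 = 9.8815 km/s.

9.88 km/s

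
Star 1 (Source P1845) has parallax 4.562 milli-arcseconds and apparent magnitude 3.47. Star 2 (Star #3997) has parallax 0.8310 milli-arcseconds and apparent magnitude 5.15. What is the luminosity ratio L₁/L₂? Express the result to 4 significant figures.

L₁/L₂ = 0.1559

d₁ = 1/p₁ = 1/0.004562″ = 219.2 pc; d₂ = 1/p₂ = 1/0.0008310″ = 1203.4 pc.
M₁ = m₁ − 5 log₁₀ d₁ + 5 = 3.47 − 11.7042 + 5 = -3.2342.
M₂ = 5.15 − 15.4021 + 5 = -5.2521.
L₁/L₂ = 10^(0.4(M₂ − M₁)) = 10^(0.4 × (-2.0179)) = 10^(-0.80716) = 0.1559.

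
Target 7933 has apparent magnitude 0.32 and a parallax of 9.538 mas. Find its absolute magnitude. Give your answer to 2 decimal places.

d = 1/p = 1/0.009538″ = 104.84 pc.
m − M = 5 log₁₀(104.84) − 5 = 10.1026 − 5 = 5.1026.
M = m − (m − M) = 0.32 − 5.1026 = -4.78.

M = -4.78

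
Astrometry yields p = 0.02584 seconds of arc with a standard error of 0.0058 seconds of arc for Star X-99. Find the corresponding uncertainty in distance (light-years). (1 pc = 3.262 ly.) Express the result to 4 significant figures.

d = 1/p, so σ_d = σ_p / p².
σ_d = 0.00580 / (0.02584)² = 0.00580 / 0.00066771 = 8.6864 pc = 8.6864 × 3.262 ly = 28.335 ly.

28.34 ly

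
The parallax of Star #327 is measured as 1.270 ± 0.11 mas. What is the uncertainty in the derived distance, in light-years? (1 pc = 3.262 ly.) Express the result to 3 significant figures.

222 ly

d = 1/p, so σ_d = σ_p / p².
σ_d = 0.000110 / (0.001270)² = 0.000110 / 0.0000016129 = 68.2 pc = 68.2 × 3.262 ly = 222.47 ly.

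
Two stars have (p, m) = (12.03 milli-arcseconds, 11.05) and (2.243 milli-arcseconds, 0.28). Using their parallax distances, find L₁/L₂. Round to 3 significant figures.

L₁/L₂ = 1.71 × 10^-6

d₁ = 1/p₁ = 1/0.01203″ = 83.126 pc; d₂ = 1/p₂ = 1/0.002243″ = 445.83 pc.
M₁ = m₁ − 5 log₁₀ d₁ + 5 = 11.05 − 9.5987 + 5 = 6.4513.
M₂ = 0.28 − 13.2458 + 5 = -7.9658.
L₁/L₂ = 10^(0.4(M₂ − M₁)) = 10^(0.4 × (-14.4171)) = 10^(-5.76684) = 0.0000017106.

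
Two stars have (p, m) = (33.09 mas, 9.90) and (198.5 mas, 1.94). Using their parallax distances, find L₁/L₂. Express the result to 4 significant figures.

d₁ = 1/p₁ = 1/0.03309″ = 30.221 pc; d₂ = 1/p₂ = 1/0.1985″ = 5.0378 pc.
M₁ = m₁ − 5 log₁₀ d₁ + 5 = 9.90 − 7.4015 + 5 = 7.4985.
M₂ = 1.94 − 3.5112 + 5 = 3.4288.
L₁/L₂ = 10^(0.4(M₂ − M₁)) = 10^(0.4 × (-4.0697)) = 10^(-1.62788) = 0.023557.

L₁/L₂ = 0.02356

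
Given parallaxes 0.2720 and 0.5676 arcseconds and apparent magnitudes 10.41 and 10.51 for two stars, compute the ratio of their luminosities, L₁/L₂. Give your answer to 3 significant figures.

d₁ = 1/p₁ = 1/0.2720″ = 3.6765 pc; d₂ = 1/p₂ = 1/0.5676″ = 1.7618 pc.
M₁ = m₁ − 5 log₁₀ d₁ + 5 = 10.41 − 2.8272 + 5 = 12.5828.
M₂ = 10.51 − 1.2298 + 5 = 14.2802.
L₁/L₂ = 10^(0.4(M₂ − M₁)) = 10^(0.4 × 1.6974) = 10^0.67896 = 4.7749.

L₁/L₂ = 4.77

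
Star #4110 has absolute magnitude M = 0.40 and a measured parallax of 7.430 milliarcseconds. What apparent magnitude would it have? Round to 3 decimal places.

d = 1/p = 1/0.007430″ = 134.59 pc.
m − M = 5 log₁₀ d − 5 = 5 log₁₀(134.59) − 5 = 10.6451 − 5 = 5.6451.
m = M + (m − M) = 0.40 + 5.6451 = 6.045.

m = 6.045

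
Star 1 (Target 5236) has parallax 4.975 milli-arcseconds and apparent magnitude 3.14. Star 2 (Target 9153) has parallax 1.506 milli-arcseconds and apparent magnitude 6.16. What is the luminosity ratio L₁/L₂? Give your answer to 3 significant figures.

L₁/L₂ = 1.48

d₁ = 1/p₁ = 1/0.004975″ = 201.01 pc; d₂ = 1/p₂ = 1/0.001506″ = 664.01 pc.
M₁ = m₁ − 5 log₁₀ d₁ + 5 = 3.14 − 11.5161 + 5 = -3.3761.
M₂ = 6.16 − 14.1109 + 5 = -2.9509.
L₁/L₂ = 10^(0.4(M₂ − M₁)) = 10^(0.4 × 0.4252) = 10^0.17008 = 1.4794.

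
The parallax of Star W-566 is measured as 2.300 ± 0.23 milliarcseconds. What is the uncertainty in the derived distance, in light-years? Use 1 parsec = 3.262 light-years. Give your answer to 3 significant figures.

d = 1/p, so σ_d = σ_p / p².
σ_d = 0.000230 / (0.002300)² = 0.000230 / 0.00000529 = 43.478 pc = 43.478 × 3.262 ly = 141.83 ly.

142 ly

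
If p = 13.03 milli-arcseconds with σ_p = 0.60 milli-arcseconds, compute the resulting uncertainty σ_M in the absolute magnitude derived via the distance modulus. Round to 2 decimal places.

σ_M = 0.10 mag

M = m − 5 log₁₀ d + 5 = m + 5 log₁₀ p + 5, so ∂M/∂p = 5/(p ln 10).
σ_M = (5/ln 10) · (σ_p/p) = 2.1715 × 0.60/13.03 = 2.1715 × 0.046048 = 0.099993.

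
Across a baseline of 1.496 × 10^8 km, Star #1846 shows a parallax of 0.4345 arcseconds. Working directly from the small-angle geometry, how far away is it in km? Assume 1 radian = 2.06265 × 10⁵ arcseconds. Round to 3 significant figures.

7.10 × 10^13 km

θ = 0.4345″ = 0.4345/206265 = 2.1065 × 10^-6 rad.
d = B/θ = (1.496 × 10^8) / (2.1065 × 10^-6) = 7.1018 × 10^13 km.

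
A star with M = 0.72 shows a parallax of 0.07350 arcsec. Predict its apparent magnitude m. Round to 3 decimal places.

m = 1.389

d = 1/p = 1/0.07350″ = 13.605 pc.
m − M = 5 log₁₀ d − 5 = 5 log₁₀(13.605) − 5 = 5.6685 − 5 = 0.6685.
m = M + (m − M) = 0.72 + 0.6685 = 1.389.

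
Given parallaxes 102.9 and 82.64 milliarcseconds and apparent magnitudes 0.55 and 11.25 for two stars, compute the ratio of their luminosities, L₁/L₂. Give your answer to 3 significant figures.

L₁/L₂ = 12300

d₁ = 1/p₁ = 1/0.1029″ = 9.7182 pc; d₂ = 1/p₂ = 1/0.08264″ = 12.101 pc.
M₁ = m₁ − 5 log₁₀ d₁ + 5 = 0.55 − 4.9379 + 5 = 0.6121.
M₂ = 11.25 − 5.4141 + 5 = 10.8359.
L₁/L₂ = 10^(0.4(M₂ − M₁)) = 10^(0.4 × 10.2238) = 10^4.08952 = 12289.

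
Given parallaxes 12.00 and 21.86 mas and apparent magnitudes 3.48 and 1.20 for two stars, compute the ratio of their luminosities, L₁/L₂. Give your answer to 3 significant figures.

d₁ = 1/p₁ = 1/0.01200″ = 83.333 pc; d₂ = 1/p₂ = 1/0.02186″ = 45.746 pc.
M₁ = m₁ − 5 log₁₀ d₁ + 5 = 3.48 − 9.6041 + 5 = -1.1241.
M₂ = 1.20 − 8.3018 + 5 = -2.1018.
L₁/L₂ = 10^(0.4(M₂ − M₁)) = 10^(0.4 × (-0.9777)) = 10^(-0.39108) = 0.40637.

L₁/L₂ = 0.406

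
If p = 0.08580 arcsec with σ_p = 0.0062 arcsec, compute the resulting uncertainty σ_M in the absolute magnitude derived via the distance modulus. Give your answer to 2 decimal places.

M = m − 5 log₁₀ d + 5 = m + 5 log₁₀ p + 5, so ∂M/∂p = 5/(p ln 10).
σ_M = (5/ln 10) · (σ_p/p) = 2.1715 × 0.0062/0.08580 = 2.1715 × 0.072261 = 0.15691.

σ_M = 0.16 mag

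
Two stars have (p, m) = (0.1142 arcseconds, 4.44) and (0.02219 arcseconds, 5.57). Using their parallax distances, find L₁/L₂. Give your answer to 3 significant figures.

L₁/L₂ = 0.107

d₁ = 1/p₁ = 1/0.1142″ = 8.7566 pc; d₂ = 1/p₂ = 1/0.02219″ = 45.065 pc.
M₁ = m₁ − 5 log₁₀ d₁ + 5 = 4.44 − 4.7117 + 5 = 4.7283.
M₂ = 5.57 − 8.2692 + 5 = 2.3008.
L₁/L₂ = 10^(0.4(M₂ − M₁)) = 10^(0.4 × (-2.4275)) = 10^(-0.97100) = 0.10691.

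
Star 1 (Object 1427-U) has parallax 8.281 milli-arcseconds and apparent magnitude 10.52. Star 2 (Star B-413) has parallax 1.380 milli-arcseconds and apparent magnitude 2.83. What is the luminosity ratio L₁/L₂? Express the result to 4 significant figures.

L₁/L₂ = 2.331 × 10^-5

d₁ = 1/p₁ = 1/0.008281″ = 120.76 pc; d₂ = 1/p₂ = 1/0.001380″ = 724.64 pc.
M₁ = m₁ − 5 log₁₀ d₁ + 5 = 10.52 − 10.4096 + 5 = 5.1104.
M₂ = 2.83 − 14.3006 + 5 = -6.4706.
L₁/L₂ = 10^(0.4(M₂ − M₁)) = 10^(0.4 × (-11.5810)) = 10^(-4.63240) = 0.000023313.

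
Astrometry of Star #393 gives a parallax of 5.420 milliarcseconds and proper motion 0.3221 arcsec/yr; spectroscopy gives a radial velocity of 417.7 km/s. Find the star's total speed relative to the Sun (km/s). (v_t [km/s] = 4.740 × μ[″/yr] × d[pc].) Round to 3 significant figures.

504 km/s

d = 1/p = 1/0.005420″ = 184.5 pc.
v_t = 4.740 μ d = 4.740 × 0.3221 × 184.5 = 281.69 km/s.
v = √(v_r² + v_t²) = √(417.7² + 281.69²) = √253823 = 503.81 km/s.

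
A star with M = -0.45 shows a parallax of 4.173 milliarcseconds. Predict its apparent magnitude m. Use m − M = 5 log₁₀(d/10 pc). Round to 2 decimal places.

d = 1/p = 1/0.004173″ = 239.64 pc.
m − M = 5 log₁₀ d − 5 = 5 log₁₀(239.64) − 5 = 11.8978 − 5 = 6.8978.
m = M + (m − M) = -0.45 + 6.8978 = 6.45.

m = 6.45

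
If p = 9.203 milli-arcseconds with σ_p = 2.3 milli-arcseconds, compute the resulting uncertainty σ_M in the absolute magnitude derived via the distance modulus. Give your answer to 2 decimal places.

M = m − 5 log₁₀ d + 5 = m + 5 log₁₀ p + 5, so ∂M/∂p = 5/(p ln 10).
σ_M = (5/ln 10) · (σ_p/p) = 2.1715 × 2.3/9.203 = 2.1715 × 0.24992 = 0.5427.

σ_M = 0.54 mag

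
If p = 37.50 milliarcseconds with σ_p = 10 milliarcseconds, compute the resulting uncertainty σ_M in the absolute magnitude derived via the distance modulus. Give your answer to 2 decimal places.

M = m − 5 log₁₀ d + 5 = m + 5 log₁₀ p + 5, so ∂M/∂p = 5/(p ln 10).
σ_M = (5/ln 10) · (σ_p/p) = 2.1715 × 10/37.50 = 2.1715 × 0.26667 = 0.57907.

σ_M = 0.58 mag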